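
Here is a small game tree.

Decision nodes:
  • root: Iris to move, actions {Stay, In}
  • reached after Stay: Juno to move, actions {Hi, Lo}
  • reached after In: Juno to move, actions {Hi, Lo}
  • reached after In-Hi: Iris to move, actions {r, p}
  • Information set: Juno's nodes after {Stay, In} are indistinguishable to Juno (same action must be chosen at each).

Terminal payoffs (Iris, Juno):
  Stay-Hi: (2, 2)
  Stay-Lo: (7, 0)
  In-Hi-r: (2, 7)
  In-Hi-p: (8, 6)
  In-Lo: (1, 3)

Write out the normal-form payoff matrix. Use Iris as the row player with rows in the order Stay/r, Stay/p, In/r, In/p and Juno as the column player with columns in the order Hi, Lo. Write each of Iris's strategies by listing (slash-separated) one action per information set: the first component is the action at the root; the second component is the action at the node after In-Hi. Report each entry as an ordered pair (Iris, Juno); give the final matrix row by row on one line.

             Hi       Lo
Stay/r    (2,2)    (7,0)
Stay/p    (2,2)    (7,0)
  In/r    (2,7)    (1,3)
  In/p    (8,6)    (1,3)

Stay/r: (2,2) (7,0) | Stay/p: (2,2) (7,0) | In/r: (2,7) (1,3) | In/p: (8,6) (1,3)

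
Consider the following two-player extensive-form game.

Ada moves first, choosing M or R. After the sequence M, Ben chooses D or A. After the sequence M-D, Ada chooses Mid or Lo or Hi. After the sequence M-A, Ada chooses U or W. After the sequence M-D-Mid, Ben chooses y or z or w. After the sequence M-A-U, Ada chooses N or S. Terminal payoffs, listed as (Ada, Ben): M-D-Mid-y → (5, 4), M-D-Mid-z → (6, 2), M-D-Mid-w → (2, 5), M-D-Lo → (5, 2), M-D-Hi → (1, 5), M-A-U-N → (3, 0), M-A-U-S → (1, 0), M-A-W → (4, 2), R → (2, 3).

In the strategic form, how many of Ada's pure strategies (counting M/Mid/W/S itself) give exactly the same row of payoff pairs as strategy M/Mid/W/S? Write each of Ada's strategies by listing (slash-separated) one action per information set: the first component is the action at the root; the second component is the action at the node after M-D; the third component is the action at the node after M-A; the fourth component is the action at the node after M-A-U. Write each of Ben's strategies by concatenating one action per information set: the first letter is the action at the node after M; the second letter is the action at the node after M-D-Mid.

Row for M/Mid/W/S (columns Dy, Dz, Dw, Ay, Az, Aw): (5,4) (6,2) (2,5) (4,2) (4,2) (4,2).
Under M/Mid/W/S, Ada's choice at the node after M-A-U can never be reached regardless of what Ben does, so varying those choices leaves every outcome unchanged.
Holding the reachable choices fixed and varying the unreachable one freely already gives 2 equivalent strategies.
No other strategy reproduces this row, so those 2 are the full class: M/Mid/W/N, M/Mid/W/S.

2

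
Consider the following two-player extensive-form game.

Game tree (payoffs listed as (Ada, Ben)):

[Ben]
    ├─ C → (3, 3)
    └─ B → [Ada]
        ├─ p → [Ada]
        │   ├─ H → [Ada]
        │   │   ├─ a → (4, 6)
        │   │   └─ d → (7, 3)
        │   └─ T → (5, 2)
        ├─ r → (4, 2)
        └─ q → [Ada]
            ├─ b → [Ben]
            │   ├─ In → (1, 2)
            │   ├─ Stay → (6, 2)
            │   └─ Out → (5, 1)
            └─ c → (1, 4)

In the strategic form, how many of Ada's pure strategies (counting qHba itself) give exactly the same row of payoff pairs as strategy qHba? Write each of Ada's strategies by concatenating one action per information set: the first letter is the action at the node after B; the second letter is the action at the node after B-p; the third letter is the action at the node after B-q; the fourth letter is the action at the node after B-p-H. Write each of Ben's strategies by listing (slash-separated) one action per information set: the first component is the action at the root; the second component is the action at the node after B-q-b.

4

Row for qHba (columns C/In, C/Stay, C/Out, B/In, B/Stay, B/Out): (3,3) (3,3) (3,3) (1,2) (6,2) (5,1).
Under qHba, Ada's choice at the node after B-p and at the node after B-p-H can never be reached regardless of what Ben does, so varying those choices leaves every outcome unchanged.
Holding the reachable choices fixed and varying the unreachable ones freely already gives 2 × 2 = 4 equivalent strategies.
No other strategy reproduces this row, so those 4 are the full class: qHba, qHbd, qTba, qTbd.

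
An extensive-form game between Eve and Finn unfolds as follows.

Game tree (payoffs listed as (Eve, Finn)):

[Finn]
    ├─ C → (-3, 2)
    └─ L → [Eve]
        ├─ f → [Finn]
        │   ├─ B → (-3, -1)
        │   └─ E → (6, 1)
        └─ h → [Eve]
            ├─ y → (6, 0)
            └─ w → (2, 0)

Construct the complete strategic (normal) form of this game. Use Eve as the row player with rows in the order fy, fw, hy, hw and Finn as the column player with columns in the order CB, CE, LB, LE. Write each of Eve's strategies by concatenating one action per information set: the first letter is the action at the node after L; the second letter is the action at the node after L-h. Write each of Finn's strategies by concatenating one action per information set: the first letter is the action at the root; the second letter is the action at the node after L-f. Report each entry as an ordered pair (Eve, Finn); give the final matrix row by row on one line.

fy: (-3,2) (-3,2) (-3,-1) (6,1) | fw: (-3,2) (-3,2) (-3,-1) (6,1) | hy: (-3,2) (-3,2) (6,0) (6,0) | hw: (-3,2) (-3,2) (2,0) (2,0)

           CB       CE       LB       LE
  fy   (-3,2)   (-3,2)  (-3,-1)    (6,1)
  fw   (-3,2)   (-3,2)  (-3,-1)    (6,1)
  hy   (-3,2)   (-3,2)    (6,0)    (6,0)
  hw   (-3,2)   (-3,2)    (2,0)    (2,0)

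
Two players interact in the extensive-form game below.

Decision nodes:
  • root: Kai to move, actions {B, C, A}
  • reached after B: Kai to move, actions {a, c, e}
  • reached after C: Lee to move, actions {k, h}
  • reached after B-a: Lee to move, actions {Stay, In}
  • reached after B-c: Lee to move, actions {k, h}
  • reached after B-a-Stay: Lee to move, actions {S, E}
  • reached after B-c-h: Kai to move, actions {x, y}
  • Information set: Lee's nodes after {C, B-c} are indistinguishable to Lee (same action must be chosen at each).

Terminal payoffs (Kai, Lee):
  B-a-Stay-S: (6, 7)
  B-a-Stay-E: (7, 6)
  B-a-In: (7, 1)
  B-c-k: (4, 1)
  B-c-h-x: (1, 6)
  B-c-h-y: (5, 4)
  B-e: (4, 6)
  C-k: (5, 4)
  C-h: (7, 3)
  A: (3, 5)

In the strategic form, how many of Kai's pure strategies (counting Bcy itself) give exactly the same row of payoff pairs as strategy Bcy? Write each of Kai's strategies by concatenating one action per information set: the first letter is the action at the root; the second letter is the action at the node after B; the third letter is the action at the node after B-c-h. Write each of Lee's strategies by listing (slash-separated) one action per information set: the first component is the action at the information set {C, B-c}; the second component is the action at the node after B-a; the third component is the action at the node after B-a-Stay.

Row for Bcy (columns k/Stay/S, k/Stay/E, k/In/S, k/In/E, h/Stay/S, h/Stay/E, h/In/S, h/In/E): (4,1) (4,1) (4,1) (4,1) (5,4) (5,4) (5,4) (5,4).
Every one of Kai's information sets is on the play path for some reply by Lee when Kai follows Bcy.
Changing the action at any of them therefore changes at least one column, so only Bcy itself gives this row.

1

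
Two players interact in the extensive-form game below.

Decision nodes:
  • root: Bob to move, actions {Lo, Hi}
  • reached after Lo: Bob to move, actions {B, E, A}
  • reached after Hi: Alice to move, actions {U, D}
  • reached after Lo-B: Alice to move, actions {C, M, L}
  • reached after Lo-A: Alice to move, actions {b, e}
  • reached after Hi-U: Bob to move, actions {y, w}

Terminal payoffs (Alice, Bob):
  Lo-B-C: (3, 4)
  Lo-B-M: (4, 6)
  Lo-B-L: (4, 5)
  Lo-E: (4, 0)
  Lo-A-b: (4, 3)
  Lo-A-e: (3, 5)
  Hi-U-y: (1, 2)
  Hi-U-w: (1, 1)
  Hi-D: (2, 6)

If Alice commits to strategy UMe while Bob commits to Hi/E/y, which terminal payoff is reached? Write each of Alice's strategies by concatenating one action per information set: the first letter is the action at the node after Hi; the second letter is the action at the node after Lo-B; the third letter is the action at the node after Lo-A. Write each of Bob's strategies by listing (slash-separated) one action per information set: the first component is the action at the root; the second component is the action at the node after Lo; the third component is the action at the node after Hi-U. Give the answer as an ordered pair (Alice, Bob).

(1, 2)

Trace the play path from the root:
  Bob plays Hi
  Alice plays U at [Hi]
  Bob plays y at [Hi-U]
→ terminal payoff (1, 2).
(Alice's choice at the node after Lo-B is never reached on this path, so it doesn't affect the outcome.)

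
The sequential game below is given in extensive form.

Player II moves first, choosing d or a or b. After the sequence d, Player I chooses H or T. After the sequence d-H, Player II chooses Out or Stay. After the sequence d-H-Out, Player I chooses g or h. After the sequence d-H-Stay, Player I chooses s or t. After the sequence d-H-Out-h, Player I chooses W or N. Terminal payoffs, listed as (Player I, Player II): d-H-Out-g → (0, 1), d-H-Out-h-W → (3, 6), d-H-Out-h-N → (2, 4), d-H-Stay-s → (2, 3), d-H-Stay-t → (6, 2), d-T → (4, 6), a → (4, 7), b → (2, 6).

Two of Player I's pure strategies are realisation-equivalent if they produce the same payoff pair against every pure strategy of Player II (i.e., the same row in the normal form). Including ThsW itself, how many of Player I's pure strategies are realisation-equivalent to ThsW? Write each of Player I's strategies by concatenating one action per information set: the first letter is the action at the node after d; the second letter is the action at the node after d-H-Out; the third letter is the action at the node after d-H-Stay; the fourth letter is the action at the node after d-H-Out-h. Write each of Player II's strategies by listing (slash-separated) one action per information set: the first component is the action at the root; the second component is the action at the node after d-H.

8

Row for ThsW (columns d/Out, d/Stay, a/Out, a/Stay, b/Out, b/Stay): (4,6) (4,6) (4,7) (4,7) (2,6) (2,6).
Under ThsW, Player I's choice at the node after d-H-Out and at the node after d-H-Stay and at the node after d-H-Out-h can never be reached regardless of what Player II does, so varying those choices leaves every outcome unchanged.
Holding the reachable choices fixed and varying the unreachable ones freely already gives 2 × 2 × 2 = 8 equivalent strategies.
No other strategy reproduces this row, so those 8 are the full class: TgsW, TgsN, TgtW, TgtN, ThsW, ThsN, ThtW, ThtN.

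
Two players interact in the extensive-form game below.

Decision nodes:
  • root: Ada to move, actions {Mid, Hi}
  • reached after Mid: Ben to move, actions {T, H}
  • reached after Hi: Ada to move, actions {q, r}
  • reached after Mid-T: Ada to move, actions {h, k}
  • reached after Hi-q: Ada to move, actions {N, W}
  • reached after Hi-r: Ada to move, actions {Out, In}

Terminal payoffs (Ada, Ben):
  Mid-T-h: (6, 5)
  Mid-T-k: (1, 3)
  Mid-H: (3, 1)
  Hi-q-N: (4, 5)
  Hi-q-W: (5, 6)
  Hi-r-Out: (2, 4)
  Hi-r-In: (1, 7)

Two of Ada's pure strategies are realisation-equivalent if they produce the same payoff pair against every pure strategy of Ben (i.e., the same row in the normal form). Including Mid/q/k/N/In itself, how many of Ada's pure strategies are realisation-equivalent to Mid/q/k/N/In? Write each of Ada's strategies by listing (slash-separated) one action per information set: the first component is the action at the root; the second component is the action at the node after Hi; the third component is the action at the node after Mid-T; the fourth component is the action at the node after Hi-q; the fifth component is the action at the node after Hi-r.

Row for Mid/q/k/N/In (columns T, H): (1,3) (3,1).
Under Mid/q/k/N/In, Ada's choice at the node after Hi and at the node after Hi-q and at the node after Hi-r can never be reached regardless of what Ben does, so varying those choices leaves every outcome unchanged.
Holding the reachable choices fixed and varying the unreachable ones freely already gives 2 × 2 × 2 = 8 equivalent strategies.
No other strategy reproduces this row, so those 8 are the full class: Mid/q/k/N/Out, Mid/q/k/N/In, Mid/q/k/W/Out, Mid/q/k/W/In, Mid/r/k/N/Out, Mid/r/k/N/In, Mid/r/k/W/Out, Mid/r/k/W/In.

8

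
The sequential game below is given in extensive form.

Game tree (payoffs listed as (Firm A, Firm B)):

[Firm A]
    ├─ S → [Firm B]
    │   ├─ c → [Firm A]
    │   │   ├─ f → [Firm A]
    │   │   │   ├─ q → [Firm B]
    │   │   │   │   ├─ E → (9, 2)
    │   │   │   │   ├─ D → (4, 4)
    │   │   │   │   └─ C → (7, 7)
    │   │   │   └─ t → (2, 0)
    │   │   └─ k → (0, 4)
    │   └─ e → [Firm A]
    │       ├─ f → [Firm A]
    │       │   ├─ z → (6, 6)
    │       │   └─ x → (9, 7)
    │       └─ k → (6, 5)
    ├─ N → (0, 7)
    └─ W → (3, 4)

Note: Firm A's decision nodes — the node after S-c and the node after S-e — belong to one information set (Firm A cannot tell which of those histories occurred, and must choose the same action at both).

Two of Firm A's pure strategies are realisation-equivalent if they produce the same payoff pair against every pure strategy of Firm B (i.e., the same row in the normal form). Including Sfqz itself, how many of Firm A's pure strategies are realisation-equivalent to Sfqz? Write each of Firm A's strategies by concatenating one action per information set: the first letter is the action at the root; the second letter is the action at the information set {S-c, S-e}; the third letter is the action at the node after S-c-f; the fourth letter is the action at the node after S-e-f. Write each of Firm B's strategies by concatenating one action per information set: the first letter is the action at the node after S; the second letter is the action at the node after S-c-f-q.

Row for Sfqz (columns cE, cD, cC, eE, eD, eC): (9,2) (4,4) (7,7) (6,6) (6,6) (6,6).
Every one of Firm A's information sets is on the play path for some reply by Firm B when Firm A follows Sfqz.
Changing the action at any of them therefore changes at least one column, so only Sfqz itself gives this row.

1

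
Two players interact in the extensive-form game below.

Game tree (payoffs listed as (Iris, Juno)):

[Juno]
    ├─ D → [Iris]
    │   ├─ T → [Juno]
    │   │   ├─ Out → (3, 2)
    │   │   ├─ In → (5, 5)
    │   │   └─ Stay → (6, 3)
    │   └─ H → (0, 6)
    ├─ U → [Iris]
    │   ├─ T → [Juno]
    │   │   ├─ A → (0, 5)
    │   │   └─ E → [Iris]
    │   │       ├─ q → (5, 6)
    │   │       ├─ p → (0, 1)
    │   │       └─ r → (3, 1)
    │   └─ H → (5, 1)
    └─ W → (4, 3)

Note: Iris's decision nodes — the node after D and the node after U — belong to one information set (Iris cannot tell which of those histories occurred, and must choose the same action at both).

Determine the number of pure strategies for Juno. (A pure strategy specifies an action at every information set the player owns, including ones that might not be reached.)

18

Juno owns the root with actions {D, U, W} — three choices.
Juno owns the node after D-T with actions {Out, In, Stay} — three choices.
Juno owns the node after U-T with actions {A, E} — two choices.
A pure strategy fixes one action at each information set independently, so the count is the product 3 × 3 × 2 = 18.
(For reference, Iris has 6 pure strategies, giving a 18×6 normal-form matrix.)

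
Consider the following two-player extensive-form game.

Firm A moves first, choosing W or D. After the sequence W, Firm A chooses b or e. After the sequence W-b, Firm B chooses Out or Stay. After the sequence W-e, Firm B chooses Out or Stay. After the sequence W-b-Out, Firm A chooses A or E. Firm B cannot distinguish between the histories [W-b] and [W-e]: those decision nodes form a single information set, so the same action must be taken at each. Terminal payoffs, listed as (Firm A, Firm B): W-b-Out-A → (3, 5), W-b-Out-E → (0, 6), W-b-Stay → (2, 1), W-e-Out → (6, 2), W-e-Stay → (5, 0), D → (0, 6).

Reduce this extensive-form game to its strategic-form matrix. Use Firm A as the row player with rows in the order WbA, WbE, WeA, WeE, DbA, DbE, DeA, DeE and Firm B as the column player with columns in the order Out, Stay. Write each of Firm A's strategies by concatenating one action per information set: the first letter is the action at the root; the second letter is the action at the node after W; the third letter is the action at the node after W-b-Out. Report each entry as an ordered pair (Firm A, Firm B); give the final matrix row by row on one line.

Row WbA: Out→(3,5), Stay→(2,1)
Row WbE: Out→(0,6), Stay→(2,1)
Row WeA: Out→(6,2), Stay→(5,0)
Row WeE: Out→(6,2), Stay→(5,0)
Row DbA: Out→(0,6), Stay→(0,6)
Row DbE: Out→(0,6), Stay→(0,6)
Row DeA: Out→(0,6), Stay→(0,6)
Row DeE: Out→(0,6), Stay→(0,6)

WbA: (3,5) (2,1) | WbE: (0,6) (2,1) | WeA: (6,2) (5,0) | WeE: (6,2) (5,0) | DbA: (0,6) (0,6) | DbE: (0,6) (0,6) | DeA: (0,6) (0,6) | DeE: (0,6) (0,6)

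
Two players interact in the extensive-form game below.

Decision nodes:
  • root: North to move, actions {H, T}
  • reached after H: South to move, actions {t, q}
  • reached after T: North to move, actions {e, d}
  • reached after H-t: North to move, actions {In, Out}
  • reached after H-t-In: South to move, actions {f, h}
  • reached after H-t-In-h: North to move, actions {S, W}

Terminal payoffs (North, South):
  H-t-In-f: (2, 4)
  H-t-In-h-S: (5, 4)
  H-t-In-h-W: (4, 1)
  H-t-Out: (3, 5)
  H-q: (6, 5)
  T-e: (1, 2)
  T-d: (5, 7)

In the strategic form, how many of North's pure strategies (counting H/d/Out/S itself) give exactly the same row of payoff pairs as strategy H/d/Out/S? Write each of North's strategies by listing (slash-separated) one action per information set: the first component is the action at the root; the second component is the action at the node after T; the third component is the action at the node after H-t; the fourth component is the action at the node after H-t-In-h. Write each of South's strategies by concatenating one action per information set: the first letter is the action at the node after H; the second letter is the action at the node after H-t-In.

4

Row for H/d/Out/S (columns tf, th, qf, qh): (3,5) (3,5) (6,5) (6,5).
Under H/d/Out/S, North's choice at the node after T and at the node after H-t-In-h can never be reached regardless of what South does, so varying those choices leaves every outcome unchanged.
Holding the reachable choices fixed and varying the unreachable ones freely already gives 2 × 2 = 4 equivalent strategies.
No other strategy reproduces this row, so those 4 are the full class: H/e/Out/S, H/e/Out/W, H/d/Out/S, H/d/Out/W.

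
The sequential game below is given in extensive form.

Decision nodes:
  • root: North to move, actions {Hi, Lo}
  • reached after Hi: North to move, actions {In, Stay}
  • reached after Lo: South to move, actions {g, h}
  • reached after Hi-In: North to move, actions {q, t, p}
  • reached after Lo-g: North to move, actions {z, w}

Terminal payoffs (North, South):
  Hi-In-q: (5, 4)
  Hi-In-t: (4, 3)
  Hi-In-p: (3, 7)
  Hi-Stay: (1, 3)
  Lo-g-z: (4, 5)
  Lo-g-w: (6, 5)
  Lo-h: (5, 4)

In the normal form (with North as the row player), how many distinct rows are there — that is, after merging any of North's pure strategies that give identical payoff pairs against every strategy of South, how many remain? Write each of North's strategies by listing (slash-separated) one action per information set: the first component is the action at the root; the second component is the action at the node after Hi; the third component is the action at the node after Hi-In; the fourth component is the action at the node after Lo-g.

6

North has 24 pure strategies: Hi/In/q/z, Hi/In/q/w, Hi/In/t/z, Hi/In/t/w, Hi/In/p/z, Hi/In/p/w, Hi/Stay/q/z, Hi/Stay/q/w, Hi/Stay/t/z, Hi/Stay/t/w, Hi/Stay/p/z, Hi/Stay/p/w, Lo/In/q/z, Lo/In/q/w, Lo/In/t/z, Lo/In/t/w, Lo/In/p/z, Lo/In/p/w, Lo/Stay/q/z, Lo/Stay/q/w, Lo/Stay/t/z, Lo/Stay/t/w, Lo/Stay/p/z, Lo/Stay/p/w. Columns: g, h.
{Hi/In/q/z, Hi/In/q/w} → row (5,4) (5,4)
{Hi/In/t/z, Hi/In/t/w} → row (4,3) (4,3)
{Hi/In/p/z, Hi/In/p/w} → row (3,7) (3,7)
{Hi/Stay/q/z, Hi/Stay/q/w, Hi/Stay/t/z, Hi/Stay/t/w, Hi/Stay/p/z, Hi/Stay/p/w} → row (1,3) (1,3)
{Lo/In/q/z, Lo/In/t/z, Lo/In/p/z, Lo/Stay/q/z, Lo/Stay/t/z, Lo/Stay/p/z} → row (4,5) (5,4)
{Lo/In/q/w, Lo/In/t/w, Lo/In/p/w, Lo/Stay/q/w, Lo/Stay/t/w, Lo/Stay/p/w} → row (6,5) (5,4)
That's 6 distinct rows out of 24 strategies.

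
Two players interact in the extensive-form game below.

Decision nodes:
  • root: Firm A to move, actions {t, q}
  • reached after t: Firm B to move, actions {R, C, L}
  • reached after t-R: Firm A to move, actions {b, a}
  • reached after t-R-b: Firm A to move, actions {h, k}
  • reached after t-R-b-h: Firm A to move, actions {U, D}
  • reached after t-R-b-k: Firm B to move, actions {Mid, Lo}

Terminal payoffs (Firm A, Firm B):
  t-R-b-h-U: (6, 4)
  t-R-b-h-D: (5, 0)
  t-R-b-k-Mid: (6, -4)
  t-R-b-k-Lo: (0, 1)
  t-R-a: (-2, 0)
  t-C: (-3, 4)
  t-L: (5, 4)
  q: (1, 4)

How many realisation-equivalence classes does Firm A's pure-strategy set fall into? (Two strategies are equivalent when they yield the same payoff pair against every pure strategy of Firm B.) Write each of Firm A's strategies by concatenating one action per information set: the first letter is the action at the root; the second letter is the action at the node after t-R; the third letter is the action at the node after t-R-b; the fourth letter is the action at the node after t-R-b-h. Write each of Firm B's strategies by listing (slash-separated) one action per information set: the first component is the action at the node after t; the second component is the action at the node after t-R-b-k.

Firm A has 16 pure strategies: tbhU, tbhD, tbkU, tbkD, tahU, tahD, takU, takD, qbhU, qbhD, qbkU, qbkD, qahU, qahD, qakU, qakD. Columns: R/Mid, R/Lo, C/Mid, C/Lo, L/Mid, L/Lo.
{tbhU} → row (6,4) (6,4) (-3,4) (-3,4) (5,4) (5,4)
{tbhD} → row (5,0) (5,0) (-3,4) (-3,4) (5,4) (5,4)
{tbkU, tbkD} → row (6,-4) (0,1) (-3,4) (-3,4) (5,4) (5,4)
{tahU, tahD, takU, takD} → row (-2,0) (-2,0) (-3,4) (-3,4) (5,4) (5,4)
{qbhU, qbhD, qbkU, qbkD, qahU, qahD, qakU, qakD} → row (1,4) (1,4) (1,4) (1,4) (1,4) (1,4)
That's 5 distinct rows out of 16 strategies.

5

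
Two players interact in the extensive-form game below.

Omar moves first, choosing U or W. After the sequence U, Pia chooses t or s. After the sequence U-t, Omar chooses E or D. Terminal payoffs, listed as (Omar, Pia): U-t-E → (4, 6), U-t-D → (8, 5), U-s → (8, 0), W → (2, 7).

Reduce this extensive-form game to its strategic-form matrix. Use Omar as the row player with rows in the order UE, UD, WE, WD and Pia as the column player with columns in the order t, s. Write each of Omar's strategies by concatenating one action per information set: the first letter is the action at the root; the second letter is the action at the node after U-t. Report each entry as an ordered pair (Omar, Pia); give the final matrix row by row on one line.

Row UE: t→(4,6), s→(8,0)
Row UD: t→(8,5), s→(8,0)
Row WE: t→(2,7), s→(2,7)
Row WD: t→(2,7), s→(2,7)

UE: (4,6) (8,0) | UD: (8,5) (8,0) | WE: (2,7) (2,7) | WD: (2,7) (2,7)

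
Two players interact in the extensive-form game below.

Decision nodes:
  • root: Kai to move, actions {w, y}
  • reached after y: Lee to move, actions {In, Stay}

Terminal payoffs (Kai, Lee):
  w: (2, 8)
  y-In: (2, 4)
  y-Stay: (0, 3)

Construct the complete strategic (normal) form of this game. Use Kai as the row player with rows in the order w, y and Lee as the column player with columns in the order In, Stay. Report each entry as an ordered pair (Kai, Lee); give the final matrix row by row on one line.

w: (2,8) (2,8) | y: (2,4) (0,3)

           In     Stay
   w    (2,8)    (2,8)
   y    (2,4)    (0,3)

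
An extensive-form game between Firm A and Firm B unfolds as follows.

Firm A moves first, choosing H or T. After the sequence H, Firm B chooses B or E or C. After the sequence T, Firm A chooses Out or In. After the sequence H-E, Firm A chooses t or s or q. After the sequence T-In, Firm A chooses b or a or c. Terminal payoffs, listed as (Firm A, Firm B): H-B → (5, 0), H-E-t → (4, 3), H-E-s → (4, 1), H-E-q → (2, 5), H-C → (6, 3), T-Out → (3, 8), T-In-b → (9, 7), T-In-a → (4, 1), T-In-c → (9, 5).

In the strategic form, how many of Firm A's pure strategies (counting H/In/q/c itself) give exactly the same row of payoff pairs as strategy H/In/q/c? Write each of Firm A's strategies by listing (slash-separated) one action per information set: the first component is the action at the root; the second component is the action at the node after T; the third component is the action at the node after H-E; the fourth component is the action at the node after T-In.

6

Row for H/In/q/c (columns B, E, C): (5,0) (2,5) (6,3).
Under H/In/q/c, Firm A's choice at the node after T and at the node after T-In can never be reached regardless of what Firm B does, so varying those choices leaves every outcome unchanged.
Holding the reachable choices fixed and varying the unreachable ones freely already gives 2 × 3 = 6 equivalent strategies.
No other strategy reproduces this row, so those 6 are the full class: H/Out/q/b, H/Out/q/a, H/Out/q/c, H/In/q/b, H/In/q/a, H/In/q/c.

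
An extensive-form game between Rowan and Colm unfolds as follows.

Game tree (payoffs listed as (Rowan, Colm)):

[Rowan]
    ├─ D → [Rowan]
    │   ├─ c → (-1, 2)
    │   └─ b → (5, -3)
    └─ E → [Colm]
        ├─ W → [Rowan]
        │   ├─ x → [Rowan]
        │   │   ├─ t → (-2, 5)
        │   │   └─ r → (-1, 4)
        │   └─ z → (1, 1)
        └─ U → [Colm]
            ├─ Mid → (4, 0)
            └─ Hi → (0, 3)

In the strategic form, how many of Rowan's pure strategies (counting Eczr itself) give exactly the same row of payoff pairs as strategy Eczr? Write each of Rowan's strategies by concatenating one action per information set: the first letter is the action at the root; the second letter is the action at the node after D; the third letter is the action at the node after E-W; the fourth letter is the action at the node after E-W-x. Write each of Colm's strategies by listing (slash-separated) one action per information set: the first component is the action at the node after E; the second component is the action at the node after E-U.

4

Row for Eczr (columns W/Mid, W/Hi, U/Mid, U/Hi): (1,1) (1,1) (4,0) (0,3).
Under Eczr, Rowan's choice at the node after D and at the node after E-W-x can never be reached regardless of what Colm does, so varying those choices leaves every outcome unchanged.
Holding the reachable choices fixed and varying the unreachable ones freely already gives 2 × 2 = 4 equivalent strategies.
No other strategy reproduces this row, so those 4 are the full class: Eczt, Eczr, Ebzt, Ebzr.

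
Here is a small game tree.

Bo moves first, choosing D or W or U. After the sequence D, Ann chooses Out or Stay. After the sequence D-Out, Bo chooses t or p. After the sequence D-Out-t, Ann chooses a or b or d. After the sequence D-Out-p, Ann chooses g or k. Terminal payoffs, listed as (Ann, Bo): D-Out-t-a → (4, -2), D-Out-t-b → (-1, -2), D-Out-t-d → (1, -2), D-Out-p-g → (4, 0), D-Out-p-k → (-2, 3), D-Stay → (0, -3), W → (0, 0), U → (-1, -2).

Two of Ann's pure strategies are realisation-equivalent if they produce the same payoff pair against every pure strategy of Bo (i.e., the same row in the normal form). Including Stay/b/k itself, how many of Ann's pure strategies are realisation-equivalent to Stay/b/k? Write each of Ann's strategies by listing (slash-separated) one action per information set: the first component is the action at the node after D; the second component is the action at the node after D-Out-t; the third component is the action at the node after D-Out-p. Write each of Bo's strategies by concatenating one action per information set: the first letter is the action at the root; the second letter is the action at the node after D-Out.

6

Row for Stay/b/k (columns Dt, Dp, Wt, Wp, Ut, Up): (0,-3) (0,-3) (0,0) (0,0) (-1,-2) (-1,-2).
Under Stay/b/k, Ann's choice at the node after D-Out-t and at the node after D-Out-p can never be reached regardless of what Bo does, so varying those choices leaves every outcome unchanged.
Holding the reachable choices fixed and varying the unreachable ones freely already gives 3 × 2 = 6 equivalent strategies.
No other strategy reproduces this row, so those 6 are the full class: Stay/a/g, Stay/a/k, Stay/b/g, Stay/b/k, Stay/d/g, Stay/d/k.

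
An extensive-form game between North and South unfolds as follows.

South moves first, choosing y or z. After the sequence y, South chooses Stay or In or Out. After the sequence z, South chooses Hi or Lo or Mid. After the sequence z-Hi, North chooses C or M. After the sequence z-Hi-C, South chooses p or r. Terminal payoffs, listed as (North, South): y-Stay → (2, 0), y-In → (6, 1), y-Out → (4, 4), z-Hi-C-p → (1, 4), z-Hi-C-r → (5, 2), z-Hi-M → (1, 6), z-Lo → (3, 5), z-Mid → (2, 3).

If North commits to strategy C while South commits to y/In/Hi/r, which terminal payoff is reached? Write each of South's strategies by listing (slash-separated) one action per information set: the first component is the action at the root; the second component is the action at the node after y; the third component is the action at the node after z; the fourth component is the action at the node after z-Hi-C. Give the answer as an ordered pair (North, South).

Trace the play path from the root:
  South plays y
  South plays In at [y]
→ terminal payoff (6, 1).
(North's choice at the node after z-Hi is never reached on this path, so it doesn't affect the outcome.)

(6, 1)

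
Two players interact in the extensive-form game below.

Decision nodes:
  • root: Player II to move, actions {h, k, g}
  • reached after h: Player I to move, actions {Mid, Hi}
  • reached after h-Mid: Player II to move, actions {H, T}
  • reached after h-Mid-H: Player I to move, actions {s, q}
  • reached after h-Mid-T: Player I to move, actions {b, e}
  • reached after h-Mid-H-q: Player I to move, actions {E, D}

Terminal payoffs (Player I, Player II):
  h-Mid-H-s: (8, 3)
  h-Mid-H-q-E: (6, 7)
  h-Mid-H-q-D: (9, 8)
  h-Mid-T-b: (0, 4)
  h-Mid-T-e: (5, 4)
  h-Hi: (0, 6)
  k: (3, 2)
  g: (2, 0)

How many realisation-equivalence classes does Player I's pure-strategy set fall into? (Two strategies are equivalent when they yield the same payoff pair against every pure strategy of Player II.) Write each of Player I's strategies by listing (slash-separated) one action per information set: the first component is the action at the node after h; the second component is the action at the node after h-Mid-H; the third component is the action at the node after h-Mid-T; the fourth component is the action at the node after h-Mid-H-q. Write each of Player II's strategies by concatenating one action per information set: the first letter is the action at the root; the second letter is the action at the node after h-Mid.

Player I has 16 pure strategies: Mid/s/b/E, Mid/s/b/D, Mid/s/e/E, Mid/s/e/D, Mid/q/b/E, Mid/q/b/D, Mid/q/e/E, Mid/q/e/D, Hi/s/b/E, Hi/s/b/D, Hi/s/e/E, Hi/s/e/D, Hi/q/b/E, Hi/q/b/D, Hi/q/e/E, Hi/q/e/D. Columns: hH, hT, kH, kT, gH, gT.
{Mid/s/b/E, Mid/s/b/D} → row (8,3) (0,4) (3,2) (3,2) (2,0) (2,0)
{Mid/s/e/E, Mid/s/e/D} → row (8,3) (5,4) (3,2) (3,2) (2,0) (2,0)
{Mid/q/b/E} → row (6,7) (0,4) (3,2) (3,2) (2,0) (2,0)
{Mid/q/b/D} → row (9,8) (0,4) (3,2) (3,2) (2,0) (2,0)
{Mid/q/e/E} → row (6,7) (5,4) (3,2) (3,2) (2,0) (2,0)
{Mid/q/e/D} → row (9,8) (5,4) (3,2) (3,2) (2,0) (2,0)
{Hi/s/b/E, Hi/s/b/D, Hi/s/e/E, Hi/s/e/D, Hi/q/b/E, Hi/q/b/D, Hi/q/e/E, Hi/q/e/D} → row (0,6) (0,6) (3,2) (3,2) (2,0) (2,0)
That's 7 distinct rows out of 16 strategies.

7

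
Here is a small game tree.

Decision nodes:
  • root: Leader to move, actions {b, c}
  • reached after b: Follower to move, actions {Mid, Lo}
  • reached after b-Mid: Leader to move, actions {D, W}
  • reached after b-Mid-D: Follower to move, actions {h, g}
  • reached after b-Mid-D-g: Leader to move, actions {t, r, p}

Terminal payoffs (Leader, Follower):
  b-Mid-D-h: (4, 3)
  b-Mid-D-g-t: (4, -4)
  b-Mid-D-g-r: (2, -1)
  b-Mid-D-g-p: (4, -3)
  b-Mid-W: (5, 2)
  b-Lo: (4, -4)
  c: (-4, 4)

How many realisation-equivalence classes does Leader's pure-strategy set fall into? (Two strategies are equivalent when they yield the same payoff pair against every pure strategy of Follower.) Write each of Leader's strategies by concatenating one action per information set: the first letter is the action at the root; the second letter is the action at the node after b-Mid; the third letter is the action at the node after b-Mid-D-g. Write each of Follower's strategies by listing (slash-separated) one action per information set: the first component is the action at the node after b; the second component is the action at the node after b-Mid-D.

5

Leader has 12 pure strategies: bDt, bDr, bDp, bWt, bWr, bWp, cDt, cDr, cDp, cWt, cWr, cWp. Columns: Mid/h, Mid/g, Lo/h, Lo/g.
{bDt} → row (4,3) (4,-4) (4,-4) (4,-4)
{bDr} → row (4,3) (2,-1) (4,-4) (4,-4)
{bDp} → row (4,3) (4,-3) (4,-4) (4,-4)
{bWt, bWr, bWp} → row (5,2) (5,2) (4,-4) (4,-4)
{cDt, cDr, cDp, cWt, cWr, cWp} → row (-4,4) (-4,4) (-4,4) (-4,4)
That's 5 distinct rows out of 12 strategies.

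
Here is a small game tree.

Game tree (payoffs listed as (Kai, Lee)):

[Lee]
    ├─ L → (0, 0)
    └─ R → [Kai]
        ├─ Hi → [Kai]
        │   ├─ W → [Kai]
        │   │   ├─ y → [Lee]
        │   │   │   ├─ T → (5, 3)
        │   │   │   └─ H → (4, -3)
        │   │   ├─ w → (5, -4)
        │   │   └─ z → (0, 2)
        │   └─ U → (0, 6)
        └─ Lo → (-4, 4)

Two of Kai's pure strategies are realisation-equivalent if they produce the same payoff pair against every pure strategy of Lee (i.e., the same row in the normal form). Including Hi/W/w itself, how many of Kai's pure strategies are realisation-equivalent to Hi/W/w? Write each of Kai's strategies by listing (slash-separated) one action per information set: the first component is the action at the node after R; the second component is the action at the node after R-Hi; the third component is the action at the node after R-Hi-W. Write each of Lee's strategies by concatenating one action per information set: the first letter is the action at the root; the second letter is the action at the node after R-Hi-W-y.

Row for Hi/W/w (columns LT, LH, RT, RH): (0,0) (0,0) (5,-4) (5,-4).
Every one of Kai's information sets is on the play path for some reply by Lee when Kai follows Hi/W/w.
Changing the action at any of them therefore changes at least one column, so only Hi/W/w itself gives this row.

1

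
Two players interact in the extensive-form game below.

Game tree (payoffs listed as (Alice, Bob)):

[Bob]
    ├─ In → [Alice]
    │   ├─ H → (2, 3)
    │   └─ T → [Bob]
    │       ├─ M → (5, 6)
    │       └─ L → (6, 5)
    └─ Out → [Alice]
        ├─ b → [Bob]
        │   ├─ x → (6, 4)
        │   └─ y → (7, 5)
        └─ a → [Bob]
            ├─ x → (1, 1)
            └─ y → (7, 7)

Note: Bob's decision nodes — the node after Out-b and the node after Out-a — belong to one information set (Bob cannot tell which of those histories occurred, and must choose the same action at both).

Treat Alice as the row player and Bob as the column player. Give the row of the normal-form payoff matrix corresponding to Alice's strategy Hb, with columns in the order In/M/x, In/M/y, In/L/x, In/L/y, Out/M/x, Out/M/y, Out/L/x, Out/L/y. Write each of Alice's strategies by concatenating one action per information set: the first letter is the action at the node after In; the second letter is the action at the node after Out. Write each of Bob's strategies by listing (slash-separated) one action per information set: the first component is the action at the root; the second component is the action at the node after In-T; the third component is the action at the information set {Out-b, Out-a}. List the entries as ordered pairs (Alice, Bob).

(2,3) (2,3) (2,3) (2,3) (6,4) (7,5) (6,4) (7,5)

vs In/M/x: Bob plays In → Alice plays H at [In] → (2, 3)
vs In/M/y: Bob plays In → Alice plays H at [In] → (2, 3)
vs In/L/x: Bob plays In → Alice plays H at [In] → (2, 3)
vs In/L/y: Bob plays In → Alice plays H at [In] → (2, 3)
vs Out/M/x: Bob plays Out → Alice plays b at [Out] → Bob plays x at [Out-b] → (6, 4)
vs Out/M/y: Bob plays Out → Alice plays b at [Out] → Bob plays y at [Out-b] → (7, 5)
vs Out/L/x: Bob plays Out → Alice plays b at [Out] → Bob plays x at [Out-b] → (6, 4)
vs Out/L/y: Bob plays Out → Alice plays b at [Out] → Bob plays y at [Out-b] → (7, 5)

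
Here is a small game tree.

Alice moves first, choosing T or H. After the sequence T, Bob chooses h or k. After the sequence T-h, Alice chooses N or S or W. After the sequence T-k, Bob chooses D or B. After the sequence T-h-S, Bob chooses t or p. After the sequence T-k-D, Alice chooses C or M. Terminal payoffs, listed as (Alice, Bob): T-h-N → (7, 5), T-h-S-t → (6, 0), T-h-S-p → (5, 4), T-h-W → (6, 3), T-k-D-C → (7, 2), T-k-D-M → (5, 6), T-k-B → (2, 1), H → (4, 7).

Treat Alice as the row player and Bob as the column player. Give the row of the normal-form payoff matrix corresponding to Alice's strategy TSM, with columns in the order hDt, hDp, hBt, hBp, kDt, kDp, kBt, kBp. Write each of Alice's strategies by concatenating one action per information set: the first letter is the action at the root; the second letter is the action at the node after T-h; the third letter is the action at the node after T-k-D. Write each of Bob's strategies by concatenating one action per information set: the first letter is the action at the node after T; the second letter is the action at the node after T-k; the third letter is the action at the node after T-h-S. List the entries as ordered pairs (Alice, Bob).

(6,0) (5,4) (6,0) (5,4) (5,6) (5,6) (2,1) (2,1)

vs hDt: Alice plays T → Bob plays h at [T] → Alice plays S at [T-h] → Bob plays t at [T-h-S] → (6, 0)
vs hDp: Alice plays T → Bob plays h at [T] → Alice plays S at [T-h] → Bob plays p at [T-h-S] → (5, 4)
vs hBt: Alice plays T → Bob plays h at [T] → Alice plays S at [T-h] → Bob plays t at [T-h-S] → (6, 0)
vs hBp: Alice plays T → Bob plays h at [T] → Alice plays S at [T-h] → Bob plays p at [T-h-S] → (5, 4)
vs kDt: Alice plays T → Bob plays k at [T] → Bob plays D at [T-k] → Alice plays M at [T-k-D] → (5, 6)
vs kDp: Alice plays T → Bob plays k at [T] → Bob plays D at [T-k] → Alice plays M at [T-k-D] → (5, 6)
vs kBt: Alice plays T → Bob plays k at [T] → Bob plays B at [T-k] → (2, 1)
vs kBp: Alice plays T → Bob plays k at [T] → Bob plays B at [T-k] → (2, 1)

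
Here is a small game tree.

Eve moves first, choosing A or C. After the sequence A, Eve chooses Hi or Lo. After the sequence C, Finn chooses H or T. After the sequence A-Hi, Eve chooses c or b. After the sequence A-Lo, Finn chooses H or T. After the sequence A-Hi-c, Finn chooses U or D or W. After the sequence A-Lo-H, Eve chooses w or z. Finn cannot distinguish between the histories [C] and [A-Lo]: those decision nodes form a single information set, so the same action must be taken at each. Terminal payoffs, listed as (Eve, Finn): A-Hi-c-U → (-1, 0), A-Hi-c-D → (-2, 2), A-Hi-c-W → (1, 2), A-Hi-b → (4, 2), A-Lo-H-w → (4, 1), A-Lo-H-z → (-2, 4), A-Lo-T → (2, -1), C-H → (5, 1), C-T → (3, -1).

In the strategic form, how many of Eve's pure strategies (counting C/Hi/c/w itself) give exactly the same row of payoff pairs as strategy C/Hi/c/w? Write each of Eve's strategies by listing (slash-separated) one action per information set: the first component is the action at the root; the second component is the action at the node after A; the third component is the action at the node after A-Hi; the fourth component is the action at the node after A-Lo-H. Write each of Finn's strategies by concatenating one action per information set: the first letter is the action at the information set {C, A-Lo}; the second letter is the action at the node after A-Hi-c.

Row for C/Hi/c/w (columns HU, HD, HW, TU, TD, TW): (5,1) (5,1) (5,1) (3,-1) (3,-1) (3,-1).
Under C/Hi/c/w, Eve's choice at the node after A and at the node after A-Hi and at the node after A-Lo-H can never be reached regardless of what Finn does, so varying those choices leaves every outcome unchanged.
Holding the reachable choices fixed and varying the unreachable ones freely already gives 2 × 2 × 2 = 8 equivalent strategies.
No other strategy reproduces this row, so those 8 are the full class: C/Hi/c/w, C/Hi/c/z, C/Hi/b/w, C/Hi/b/z, C/Lo/c/w, C/Lo/c/z, C/Lo/b/w, C/Lo/b/z.

8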